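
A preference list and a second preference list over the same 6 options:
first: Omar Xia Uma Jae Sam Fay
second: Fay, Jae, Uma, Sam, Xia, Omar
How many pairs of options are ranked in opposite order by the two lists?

Assign each item its position (1..6) in the first ordering, then rewrite the second ordering as that position sequence:
positions: Omar→1, Xia→2, Uma→3, Jae→4, Sam→5, Fay→6
second ordering as positions: [6, 4, 3, 5, 2, 1]
Discordant pairs = inversions in this position sequence.
6: 4, 3, 5, 2, 1 → 5
4: 3, 2, 1 → 3
3: 2, 1 → 2
5: 2, 1 → 2
2: 1 → 1
1: 0
Total: 5 + 3 + 2 + 2 + 1 + 0 = 13

There are 13 pairs.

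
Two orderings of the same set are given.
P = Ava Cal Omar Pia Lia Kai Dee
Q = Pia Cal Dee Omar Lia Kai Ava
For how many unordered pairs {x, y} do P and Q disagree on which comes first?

Disagreeing pairs: 11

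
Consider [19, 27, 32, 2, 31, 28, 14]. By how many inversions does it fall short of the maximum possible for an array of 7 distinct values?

Maximum inversions for 7 distinct elements is C(7, 2) = 7·6/2 = 21.
Current inversions — for each element, count later smaller elements:
19: 2
27: 2
32: 4
2: 0
31: 2
28: 1
14: 0
Current total: 2 + 2 + 4 + 0 + 2 + 1 + 0 = 11
Shortfall: 21 − 11 = 10

10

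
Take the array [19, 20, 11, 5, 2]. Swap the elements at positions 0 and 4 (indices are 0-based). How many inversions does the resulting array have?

Positions 0 and 4 hold 19 and 2; after swapping, the array is [2, 20, 11, 5, 19].
Element-by-element contributions:
2 → none → 0
20 → 11, 5, 19 → 3
11 → 5 → 1
5 → none → 0
19 → none → 0
Sum: 0 + 3 + 1 + 0 + 0 = 4

4 inversions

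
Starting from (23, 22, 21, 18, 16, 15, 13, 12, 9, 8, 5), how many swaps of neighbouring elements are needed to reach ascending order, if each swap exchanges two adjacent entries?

55

Minimum adjacent swaps = number of inversions (each swap of adjacent out-of-order elements removes one inversion and no swap can remove more).
Count inversions — for each element, later elements that are smaller:
23: 22, 21, 18, 16, 15, 13, 12, 9, 8, 5 → 10
22: 21, 18, 16, 15, 13, 12, 9, 8, 5 → 9
21: 18, 16, 15, 13, 12, 9, 8, 5 → 8
18: 16, 15, 13, 12, 9, 8, 5 → 7
16: 15, 13, 12, 9, 8, 5 → 6
15: 13, 12, 9, 8, 5 → 5
13: 12, 9, 8, 5 → 4
12: 9, 8, 5 → 3
9: 8, 5 → 2
8: 5 → 1
5: none → 0
Total inversions: 10 + 9 + 8 + 7 + 6 + 5 + 4 + 3 + 2 + 1 + 0 = 55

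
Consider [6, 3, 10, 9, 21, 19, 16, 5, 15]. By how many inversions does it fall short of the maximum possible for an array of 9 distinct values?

22 inversions short

Maximum inversions for 9 distinct elements is C(9, 2) = 9·8/2 = 36.
Current inversions — for each element, count later smaller elements:
6: 2
3: 0
10: 2
9: 1
21: 4
19: 3
16: 2
5: 0
15: 0
Current total: 2 + 0 + 2 + 1 + 4 + 3 + 2 + 0 + 0 = 14
Shortfall: 36 − 14 = 22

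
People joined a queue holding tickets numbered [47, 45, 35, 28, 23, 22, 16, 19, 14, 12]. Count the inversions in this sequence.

44

Element-by-element contributions:
47 → 45, 35, 28, 23, 22, 16, 19, 14, 12 → 9
45 → 35, 28, 23, 22, 16, 19, 14, 12 → 8
35 → 28, 23, 22, 16, 19, 14, 12 → 7
28 → 23, 22, 16, 19, 14, 12 → 6
23 → 22, 16, 19, 14, 12 → 5
22 → 16, 19, 14, 12 → 4
16 → 14, 12 → 2
19 → 14, 12 → 2
14 → 12 → 1
12 → none → 0
Sum: 9 + 8 + 7 + 6 + 5 + 4 + 2 + 2 + 1 + 0 = 44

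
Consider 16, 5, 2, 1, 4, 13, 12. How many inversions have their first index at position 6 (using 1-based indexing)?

The element at index 6 is 13.
Elements after it: 12
Those smaller than 13: 12

1 such element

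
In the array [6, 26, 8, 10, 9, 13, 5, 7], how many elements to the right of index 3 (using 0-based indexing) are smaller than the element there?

3 such elements

The element at index 3 is 10.
Elements after it: 9, 13, 5, 7
Those smaller than 10: 9, 5, 7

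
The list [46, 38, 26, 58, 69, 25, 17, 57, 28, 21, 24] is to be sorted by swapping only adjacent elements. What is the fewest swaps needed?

37 adjacent swaps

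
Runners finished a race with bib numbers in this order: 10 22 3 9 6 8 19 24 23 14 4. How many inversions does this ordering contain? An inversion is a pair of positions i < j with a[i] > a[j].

For each element, count later entries that are smaller:
10: 5
22: 7
3: 0
9: 3
6: 1
8: 1
19: 2
24: 3
23: 2
14: 1
4: 0
Sum: 5 + 7 + 0 + 3 + 1 + 1 + 2 + 3 + 2 + 1 + 0 = 25

25 inversions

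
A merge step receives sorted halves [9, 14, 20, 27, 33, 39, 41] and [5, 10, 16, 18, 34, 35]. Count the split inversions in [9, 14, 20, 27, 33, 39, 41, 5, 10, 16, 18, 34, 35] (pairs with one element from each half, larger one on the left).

27

Take each right-half value and tally the left-half values above it:
r = 5: 9, 14, 20, 27, 33, 39, 41 → 7
r = 10: 14, 20, 27, 33, 39, 41 → 6
r = 16: 20, 27, 33, 39, 41 → 5
r = 18: 20, 27, 33, 39, 41 → 5
r = 34: 39, 41 → 2
r = 35: 39, 41 → 2
Cross-inversions: 7 + 6 + 5 + 5 + 2 + 2 = 27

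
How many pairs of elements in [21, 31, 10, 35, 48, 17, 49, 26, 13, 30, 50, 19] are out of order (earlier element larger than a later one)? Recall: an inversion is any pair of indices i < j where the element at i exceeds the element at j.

29

Sweep left to right; for each value list the smaller values that follow it:
21 → 10, 17, 13, 19 → 4
31 → 10, 17, 26, 13, 30, 19 → 6
10 → none → 0
35 → 17, 26, 13, 30, 19 → 5
48 → 17, 26, 13, 30, 19 → 5
17 → 13 → 1
49 → 26, 13, 30, 19 → 4
26 → 13, 19 → 2
13 → none → 0
30 → 19 → 1
50 → 19 → 1
19 → none → 0
Sum: 4 + 6 + 0 + 5 + 5 + 1 + 4 + 2 + 0 + 1 + 1 + 0 = 29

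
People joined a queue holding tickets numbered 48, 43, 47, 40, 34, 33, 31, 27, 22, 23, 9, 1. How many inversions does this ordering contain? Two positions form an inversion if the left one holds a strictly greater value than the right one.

Element-by-element contributions:
48: 11
43: 9
47: 9
40: 8
34: 7
33: 6
31: 5
27: 4
22: 2
23: 2
9: 1
1: 0
Sum: 11 + 9 + 9 + 8 + 7 + 6 + 5 + 4 + 2 + 2 + 1 + 0 = 64

64 inversions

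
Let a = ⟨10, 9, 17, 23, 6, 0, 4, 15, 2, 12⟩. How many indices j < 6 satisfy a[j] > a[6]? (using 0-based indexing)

5

The element at index 6 is 4.
Elements before it: 10, 9, 17, 23, 6, 0
Those larger than 4: 10, 9, 17, 23, 6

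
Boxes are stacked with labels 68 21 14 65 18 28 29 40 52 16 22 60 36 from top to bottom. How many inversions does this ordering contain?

For each element, count later entries that are smaller:
68 → 21, 14, 65, 18, 28, 29, 40, 52, 16, 22, 60, 36 → 12
21 → 14, 18, 16 → 3
14 → none → 0
65 → 18, 28, 29, 40, 52, 16, 22, 60, 36 → 9
18 → 16 → 1
28 → 16, 22 → 2
29 → 16, 22 → 2
40 → 16, 22, 36 → 3
52 → 16, 22, 36 → 3
16 → none → 0
22 → none → 0
60 → 36 → 1
36 → none → 0
Sum: 12 + 3 + 0 + 9 + 1 + 2 + 2 + 3 + 3 + 0 + 0 + 1 + 0 = 36

There are 36 inversions.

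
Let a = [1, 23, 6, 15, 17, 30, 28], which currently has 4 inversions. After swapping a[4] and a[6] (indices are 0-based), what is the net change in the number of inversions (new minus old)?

Positions 4 and 6 hold 17 and 28; after swapping, the array is [1, 23, 6, 15, 28, 30, 17].
Count, for each position, how many later elements it exceeds:
1 → none → 0
23 → 6, 15, 17 → 3
6 → none → 0
15 → none → 0
28 → 17 → 1
30 → 17 → 1
17 → none → 0
Sum: 0 + 3 + 0 + 0 + 1 + 1 + 0 = 5
Change: 5 − 4 = +1

+1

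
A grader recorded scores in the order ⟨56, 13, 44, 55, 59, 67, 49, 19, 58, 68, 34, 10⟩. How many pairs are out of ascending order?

Element-by-element contributions:
56: 7
13: 1
44: 3
55: 4
59: 5
67: 5
49: 3
19: 1
58: 2
68: 2
34: 1
10: 0
Sum: 7 + 1 + 3 + 4 + 5 + 5 + 3 + 1 + 2 + 2 + 1 + 0 = 34

There are 34 inversions.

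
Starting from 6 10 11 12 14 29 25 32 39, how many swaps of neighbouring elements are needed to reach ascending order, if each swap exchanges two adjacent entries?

1 adjacent swap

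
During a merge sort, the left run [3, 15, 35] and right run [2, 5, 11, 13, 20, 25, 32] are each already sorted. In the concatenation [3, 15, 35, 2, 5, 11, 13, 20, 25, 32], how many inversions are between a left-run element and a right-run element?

There are 12 cross-inversions.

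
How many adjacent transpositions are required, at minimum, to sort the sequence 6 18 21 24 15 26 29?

3

The minimum number of adjacent swaps to sort an array equals its inversion count, since every such swap removes exactly one inversion.
Count inversions — for each element, later elements that are smaller:
6: none → 0
18: 15 → 1
21: 15 → 1
24: 15 → 1
15: none → 0
26: none → 0
29: none → 0
Total inversions: 0 + 1 + 1 + 1 + 0 + 0 + 0 = 3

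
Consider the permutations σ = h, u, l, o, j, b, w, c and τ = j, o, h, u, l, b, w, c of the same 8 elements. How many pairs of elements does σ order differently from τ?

There are 7 discordant pairs.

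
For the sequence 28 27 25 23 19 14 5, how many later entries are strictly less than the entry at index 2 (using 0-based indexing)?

The element at index 2 is 25.
Elements after it: 23, 19, 14, 5
Those smaller than 25: 23, 19, 14, 5

4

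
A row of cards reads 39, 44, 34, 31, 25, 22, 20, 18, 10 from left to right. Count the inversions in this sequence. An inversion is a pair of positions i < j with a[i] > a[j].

35

For each element, count later entries that are smaller:
39: 7
44: 7
34: 6
31: 5
25: 4
22: 3
20: 2
18: 1
10: 0
Sum: 7 + 7 + 6 + 5 + 4 + 3 + 2 + 1 + 0 = 35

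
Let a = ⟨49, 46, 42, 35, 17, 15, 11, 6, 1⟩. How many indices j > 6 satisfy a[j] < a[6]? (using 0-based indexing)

2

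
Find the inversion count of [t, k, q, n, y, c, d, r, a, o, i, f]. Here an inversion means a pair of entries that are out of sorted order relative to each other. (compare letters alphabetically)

43

Count, for each position, how many later elements it exceeds:
t: 10
k: 5
q: 7
n: 5
y: 7
c: 1
d: 1
r: 4
a: 0
o: 2
i: 1
f: 0
Sum: 10 + 5 + 7 + 5 + 7 + 1 + 1 + 4 + 0 + 2 + 1 + 0 = 43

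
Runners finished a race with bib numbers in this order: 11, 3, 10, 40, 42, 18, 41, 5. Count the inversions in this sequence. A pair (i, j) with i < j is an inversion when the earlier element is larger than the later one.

Count, for each position, how many later elements it exceeds:
11 → 3, 10, 5 → 3
3 → none → 0
10 → 5 → 1
40 → 18, 5 → 2
42 → 18, 41, 5 → 3
18 → 5 → 1
41 → 5 → 1
5 → none → 0
Sum: 3 + 0 + 1 + 2 + 3 + 1 + 1 + 0 = 11

11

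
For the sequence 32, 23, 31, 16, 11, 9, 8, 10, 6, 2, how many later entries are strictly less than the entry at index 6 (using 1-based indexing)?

The element at index 6 is 9.
Elements after it: 8, 10, 6, 2
Those smaller than 9: 8, 6, 2

3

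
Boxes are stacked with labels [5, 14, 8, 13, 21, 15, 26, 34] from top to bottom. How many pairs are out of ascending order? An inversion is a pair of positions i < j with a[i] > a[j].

3

Count, for each position, how many later elements it exceeds:
5: 0
14: 2
8: 0
13: 0
21: 1
15: 0
26: 0
34: 0
Sum: 0 + 2 + 0 + 0 + 1 + 0 + 0 + 0 = 3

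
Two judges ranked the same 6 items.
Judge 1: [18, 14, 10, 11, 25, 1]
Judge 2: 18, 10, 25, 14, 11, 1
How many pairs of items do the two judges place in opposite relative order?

3 discordant pairs

Assign each item its position (1..6) in the first ordering, then rewrite the second ordering as that position sequence:
positions: 18→1, 14→2, 10→3, 11→4, 25→5, 1→6
second ordering as positions: [1, 3, 5, 2, 4, 6]
Discordant pairs = inversions in this position sequence.
1: 0
3: 2 → 1
5: 2, 4 → 2
2: 0
4: 0
6: 0
Total: 0 + 1 + 2 + 0 + 0 + 0 = 3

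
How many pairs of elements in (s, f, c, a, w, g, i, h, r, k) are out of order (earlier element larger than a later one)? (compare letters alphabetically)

There are 18 inversions.

For each element, count later entries that are smaller:
s → f, c, a, g, i, h, r, k → 8
f → c, a → 2
c → a → 1
a → none → 0
w → g, i, h, r, k → 5
g → none → 0
i → h → 1
h → none → 0
r → k → 1
k → none → 0
Sum: 8 + 2 + 1 + 0 + 5 + 0 + 1 + 0 + 1 + 0 = 18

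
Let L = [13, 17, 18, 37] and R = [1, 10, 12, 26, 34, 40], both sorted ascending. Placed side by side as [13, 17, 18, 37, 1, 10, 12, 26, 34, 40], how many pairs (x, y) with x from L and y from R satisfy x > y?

Take each right-half value and tally the left-half values above it:
r = 1: 13, 17, 18, 37 → 4
r = 10: 13, 17, 18, 37 → 4
r = 12: 13, 17, 18, 37 → 4
r = 26: 37 → 1
r = 34: 37 → 1
r = 40: none → 0
Cross-inversions: 4 + 4 + 4 + 1 + 1 + 0 = 14

14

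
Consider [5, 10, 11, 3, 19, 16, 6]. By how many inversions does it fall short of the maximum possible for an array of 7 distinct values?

13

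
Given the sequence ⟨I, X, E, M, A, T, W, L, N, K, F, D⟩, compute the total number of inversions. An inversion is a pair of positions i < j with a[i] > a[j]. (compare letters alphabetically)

40 out-of-order pairs

Count, for each position, how many later elements it exceeds:
I → E, A, F, D → 4
X → E, M, A, T, W, L, N, K, F, D → 10
E → A, D → 2
M → A, L, K, F, D → 5
A → none → 0
T → L, N, K, F, D → 5
W → L, N, K, F, D → 5
L → K, F, D → 3
N → K, F, D → 3
K → F, D → 2
F → D → 1
D → none → 0
Sum: 4 + 10 + 2 + 5 + 0 + 5 + 5 + 3 + 3 + 2 + 1 + 0 = 40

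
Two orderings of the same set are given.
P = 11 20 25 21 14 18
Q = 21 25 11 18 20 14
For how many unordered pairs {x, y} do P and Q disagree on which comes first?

Assign each item its position (1..6) in the first ordering, then rewrite the second ordering as that position sequence:
positions: 11→1, 20→2, 25→3, 21→4, 14→5, 18→6
second ordering as positions: [4, 3, 1, 6, 2, 5]
Discordant pairs = inversions in this position sequence.
4: 3, 1, 2 → 3
3: 1, 2 → 2
1: 0
6: 2, 5 → 2
2: 0
5: 0
Total: 3 + 2 + 0 + 2 + 0 + 0 = 7

7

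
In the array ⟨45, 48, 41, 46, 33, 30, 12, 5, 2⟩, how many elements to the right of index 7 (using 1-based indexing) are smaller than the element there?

The element at index 7 is 12.
Elements after it: 5, 2
Those smaller than 12: 5, 2

2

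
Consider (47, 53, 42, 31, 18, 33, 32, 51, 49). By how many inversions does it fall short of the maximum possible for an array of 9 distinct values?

17

Maximum inversions for 9 distinct elements is C(9, 2) = 9·8/2 = 36.
Current inversions — for each element, count later smaller elements:
47: 5
53: 7
42: 4
31: 1
18: 0
33: 1
32: 0
51: 1
49: 0
Current total: 5 + 7 + 4 + 1 + 0 + 1 + 0 + 1 + 0 = 19
Shortfall: 36 − 19 = 17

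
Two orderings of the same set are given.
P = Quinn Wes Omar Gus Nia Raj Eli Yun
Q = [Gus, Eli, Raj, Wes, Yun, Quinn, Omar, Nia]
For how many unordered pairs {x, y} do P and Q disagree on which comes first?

16 disagreeing pairs

Assign each item its position (1..8) in the first ordering, then rewrite the second ordering as that position sequence:
positions: Quinn→1, Wes→2, Omar→3, Gus→4, Nia→5, Raj→6, Eli→7, Yun→8
second ordering as positions: [4, 7, 6, 2, 8, 1, 3, 5]
Discordant pairs = inversions in this position sequence.
4: 2, 1, 3 → 3
7: 6, 2, 1, 3, 5 → 5
6: 2, 1, 3, 5 → 4
2: 1 → 1
8: 1, 3, 5 → 3
1: 0
3: 0
5: 0
Total: 3 + 5 + 4 + 1 + 3 + 0 + 0 + 0 = 16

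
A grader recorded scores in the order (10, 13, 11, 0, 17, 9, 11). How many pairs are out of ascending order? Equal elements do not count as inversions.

10 out-of-order pairs

Out-of-order index pairs (1-indexed):
(1,4): 10 > 0
(1,6): 10 > 9
(2,3): 13 > 11
(2,4): 13 > 0
(2,6): 13 > 9
(2,7): 13 > 11
(3,4): 11 > 0
(3,6): 11 > 9
(5,6): 17 > 9
(5,7): 17 > 11
That's 10 pairs.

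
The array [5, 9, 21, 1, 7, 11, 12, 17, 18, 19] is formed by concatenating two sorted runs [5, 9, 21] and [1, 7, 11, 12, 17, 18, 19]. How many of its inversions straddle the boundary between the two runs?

10 split inversions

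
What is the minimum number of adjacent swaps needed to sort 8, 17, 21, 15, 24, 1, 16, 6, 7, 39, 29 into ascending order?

Minimum adjacent swaps = number of inversions (each swap of adjacent out-of-order elements removes one inversion and no swap can remove more).
Count inversions — for each element, later elements that are smaller:
8: 1, 6, 7 → 3
17: 15, 1, 16, 6, 7 → 5
21: 15, 1, 16, 6, 7 → 5
15: 1, 6, 7 → 3
24: 1, 16, 6, 7 → 4
1: none → 0
16: 6, 7 → 2
6: none → 0
7: none → 0
39: 29 → 1
29: none → 0
Total inversions: 3 + 5 + 5 + 3 + 4 + 0 + 2 + 0 + 0 + 1 + 0 = 23

23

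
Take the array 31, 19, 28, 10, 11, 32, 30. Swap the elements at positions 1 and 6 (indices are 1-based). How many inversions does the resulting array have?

11

Positions 1 and 6 hold 31 and 32; after swapping, the array is [32, 19, 28, 10, 11, 31, 30].
Sweep left to right; for each value list the smaller values that follow it:
32: 6
19: 2
28: 2
10: 0
11: 0
31: 1
30: 0
Sum: 6 + 2 + 2 + 0 + 0 + 1 + 0 = 11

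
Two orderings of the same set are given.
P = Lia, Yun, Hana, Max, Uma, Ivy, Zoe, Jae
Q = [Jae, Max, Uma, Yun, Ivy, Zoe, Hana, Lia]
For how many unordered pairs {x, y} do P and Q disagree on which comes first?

19

Assign each item its position (1..8) in the first ordering, then rewrite the second ordering as that position sequence:
positions: Lia→1, Yun→2, Hana→3, Max→4, Uma→5, Ivy→6, Zoe→7, Jae→8
second ordering as positions: [8, 4, 5, 2, 6, 7, 3, 1]
Discordant pairs = inversions in this position sequence.
8: 4, 5, 2, 6, 7, 3, 1 → 7
4: 2, 3, 1 → 3
5: 2, 3, 1 → 3
2: 1 → 1
6: 3, 1 → 2
7: 3, 1 → 2
3: 1 → 1
1: 0
Total: 7 + 3 + 3 + 1 + 2 + 2 + 1 + 0 = 19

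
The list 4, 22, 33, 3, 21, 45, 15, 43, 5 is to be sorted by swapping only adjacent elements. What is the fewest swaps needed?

Each adjacent swap fixes exactly one inversion, so the minimum swap count equals the number of inversions.
Count inversions — for each element, later elements that are smaller:
4: 3 → 1
22: 3, 21, 15, 5 → 4
33: 3, 21, 15, 5 → 4
3: none → 0
21: 15, 5 → 2
45: 15, 43, 5 → 3
15: 5 → 1
43: 5 → 1
5: none → 0
Total inversions: 1 + 4 + 4 + 0 + 2 + 3 + 1 + 1 + 0 = 16

16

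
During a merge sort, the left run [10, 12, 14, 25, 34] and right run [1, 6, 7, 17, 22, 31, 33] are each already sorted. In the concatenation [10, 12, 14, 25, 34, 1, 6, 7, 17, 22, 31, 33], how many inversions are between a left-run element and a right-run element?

21 cross-inversions

For each element r of the right run, count left-run elements greater than r:
r = 1: 10, 12, 14, 25, 34 → 5
r = 6: 10, 12, 14, 25, 34 → 5
r = 7: 10, 12, 14, 25, 34 → 5
r = 17: 25, 34 → 2
r = 22: 25, 34 → 2
r = 31: 34 → 1
r = 33: 34 → 1
Cross-inversions: 5 + 5 + 5 + 2 + 2 + 1 + 1 = 21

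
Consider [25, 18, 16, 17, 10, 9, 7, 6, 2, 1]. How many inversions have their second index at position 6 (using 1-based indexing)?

The element at index 6 is 9.
Elements before it: 25, 18, 16, 17, 10
Those larger than 9: 25, 18, 16, 17, 10

5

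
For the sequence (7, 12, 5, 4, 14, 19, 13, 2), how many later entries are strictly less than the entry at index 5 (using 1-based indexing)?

2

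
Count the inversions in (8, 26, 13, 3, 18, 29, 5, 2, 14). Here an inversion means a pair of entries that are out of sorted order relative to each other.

Count, for each position, how many later elements it exceeds:
8: 3
26: 6
13: 3
3: 1
18: 3
29: 3
5: 1
2: 0
14: 0
Sum: 3 + 6 + 3 + 1 + 3 + 3 + 1 + 0 + 0 = 20

20 inversions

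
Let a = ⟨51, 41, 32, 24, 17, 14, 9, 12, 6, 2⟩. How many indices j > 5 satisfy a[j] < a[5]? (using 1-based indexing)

5

The element at index 5 is 17.
Elements after it: 14, 9, 12, 6, 2
Those smaller than 17: 14, 9, 12, 6, 2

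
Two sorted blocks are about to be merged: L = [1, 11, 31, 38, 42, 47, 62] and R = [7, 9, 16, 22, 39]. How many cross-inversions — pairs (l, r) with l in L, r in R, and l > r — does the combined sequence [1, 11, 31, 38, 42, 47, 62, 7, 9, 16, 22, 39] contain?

25 split inversions

For each element r of the right run, count left-run elements greater than r:
r = 7: 11, 31, 38, 42, 47, 62 → 6
r = 9: 11, 31, 38, 42, 47, 62 → 6
r = 16: 31, 38, 42, 47, 62 → 5
r = 22: 31, 38, 42, 47, 62 → 5
r = 39: 42, 47, 62 → 3
Cross-inversions: 6 + 6 + 5 + 5 + 3 = 25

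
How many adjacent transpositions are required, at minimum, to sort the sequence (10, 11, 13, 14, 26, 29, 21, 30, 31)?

2

The minimum number of adjacent swaps to sort an array equals its inversion count, since every such swap removes exactly one inversion.
Count inversions — for each element, later elements that are smaller:
10: none → 0
11: none → 0
13: none → 0
14: none → 0
26: 21 → 1
29: 21 → 1
21: none → 0
30: none → 0
31: none → 0
Total inversions: 0 + 0 + 0 + 0 + 1 + 1 + 0 + 0 + 0 = 2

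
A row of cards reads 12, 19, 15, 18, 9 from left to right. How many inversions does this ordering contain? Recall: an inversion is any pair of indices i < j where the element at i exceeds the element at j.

6

Listing every pair i<j with a[i]>a[j] (using 1-based positions):
(1,5): 12 > 9
(2,3): 19 > 15
(2,4): 19 > 18
(2,5): 19 > 9
(3,5): 15 > 9
(4,5): 18 > 9
That's 6 pairs.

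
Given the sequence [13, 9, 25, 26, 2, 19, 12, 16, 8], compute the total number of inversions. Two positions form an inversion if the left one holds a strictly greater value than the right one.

Sweep left to right; for each value list the smaller values that follow it:
13 → 9, 2, 12, 8 → 4
9 → 2, 8 → 2
25 → 2, 19, 12, 16, 8 → 5
26 → 2, 19, 12, 16, 8 → 5
2 → none → 0
19 → 12, 16, 8 → 3
12 → 8 → 1
16 → 8 → 1
8 → none → 0
Sum: 4 + 2 + 5 + 5 + 0 + 3 + 1 + 1 + 0 = 21

21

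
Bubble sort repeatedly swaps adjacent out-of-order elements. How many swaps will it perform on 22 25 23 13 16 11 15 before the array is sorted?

16

The minimum number of adjacent swaps to sort an array equals its inversion count, since every such swap removes exactly one inversion.
Count inversions — for each element, later elements that are smaller:
22: 13, 16, 11, 15 → 4
25: 23, 13, 16, 11, 15 → 5
23: 13, 16, 11, 15 → 4
13: 11 → 1
16: 11, 15 → 2
11: none → 0
15: none → 0
Total inversions: 4 + 5 + 4 + 1 + 2 + 0 + 0 = 16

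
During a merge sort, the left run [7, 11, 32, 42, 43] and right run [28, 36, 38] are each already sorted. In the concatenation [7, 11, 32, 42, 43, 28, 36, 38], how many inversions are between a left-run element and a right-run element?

7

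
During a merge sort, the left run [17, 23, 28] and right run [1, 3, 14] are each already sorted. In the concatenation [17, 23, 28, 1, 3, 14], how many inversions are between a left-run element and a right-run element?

There are 9 split inversions.

Count, for every r in R, how many entries of L exceed r:
r = 1: 17, 23, 28 → 3
r = 3: 17, 23, 28 → 3
r = 14: 17, 23, 28 → 3
Cross-inversions: 3 + 3 + 3 = 9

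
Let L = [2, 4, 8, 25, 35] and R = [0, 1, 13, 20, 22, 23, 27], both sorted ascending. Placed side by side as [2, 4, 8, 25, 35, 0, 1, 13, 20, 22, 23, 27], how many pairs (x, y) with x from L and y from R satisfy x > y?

19

Take each right-half value and tally the left-half values above it:
r = 0: 2, 4, 8, 25, 35 → 5
r = 1: 2, 4, 8, 25, 35 → 5
r = 13: 25, 35 → 2
r = 20: 25, 35 → 2
r = 22: 25, 35 → 2
r = 23: 25, 35 → 2
r = 27: 35 → 1
Cross-inversions: 5 + 5 + 2 + 2 + 2 + 2 + 1 = 19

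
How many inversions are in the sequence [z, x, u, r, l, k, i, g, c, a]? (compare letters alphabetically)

45 inversions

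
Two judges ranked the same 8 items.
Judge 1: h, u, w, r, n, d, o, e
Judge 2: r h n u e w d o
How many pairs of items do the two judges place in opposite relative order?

Assign each item its position (1..8) in the first ordering, then rewrite the second ordering as that position sequence:
positions: h→1, u→2, w→3, r→4, n→5, d→6, o→7, e→8
second ordering as positions: [4, 1, 5, 2, 8, 3, 6, 7]
Discordant pairs = inversions in this position sequence.
4: 1, 2, 3 → 3
1: 0
5: 2, 3 → 2
2: 0
8: 3, 6, 7 → 3
3: 0
6: 0
7: 0
Total: 3 + 0 + 2 + 0 + 3 + 0 + 0 + 0 = 8

8 discordant pairs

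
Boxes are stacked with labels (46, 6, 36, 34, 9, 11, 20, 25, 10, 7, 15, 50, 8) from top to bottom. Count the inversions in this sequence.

45

For each element, count later entries that are smaller:
46: 11
6: 0
36: 9
34: 8
9: 2
11: 3
20: 4
25: 4
10: 2
7: 0
15: 1
50: 1
8: 0
Sum: 11 + 0 + 9 + 8 + 2 + 3 + 4 + 4 + 2 + 0 + 1 + 1 + 0 = 45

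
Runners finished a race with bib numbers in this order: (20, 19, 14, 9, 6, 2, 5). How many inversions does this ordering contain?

20

Count, for each position, how many later elements it exceeds:
20 → 19, 14, 9, 6, 2, 5 → 6
19 → 14, 9, 6, 2, 5 → 5
14 → 9, 6, 2, 5 → 4
9 → 6, 2, 5 → 3
6 → 2, 5 → 2
2 → none → 0
5 → none → 0
Sum: 6 + 5 + 4 + 3 + 2 + 0 + 0 = 20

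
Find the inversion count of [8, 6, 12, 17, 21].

Inversions: 1

Listing every pair i<j with a[i]>a[j] (using 1-based positions):
(1,2): 8 > 6
That's 1 pair.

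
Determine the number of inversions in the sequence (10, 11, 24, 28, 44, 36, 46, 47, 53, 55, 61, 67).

Count, for each position, how many later elements it exceeds:
10: 0
11: 0
24: 0
28: 0
44: 1
36: 0
46: 0
47: 0
53: 0
55: 0
61: 0
67: 0
Sum: 0 + 0 + 0 + 0 + 1 + 0 + 0 + 0 + 0 + 0 + 0 + 0 = 1

1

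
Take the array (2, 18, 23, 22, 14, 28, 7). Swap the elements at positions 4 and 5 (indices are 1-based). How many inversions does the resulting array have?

There are 8 inversions.

Positions 4 and 5 hold 22 and 14; after swapping, the array is [2, 18, 23, 14, 22, 28, 7].
Count, for each position, how many later elements it exceeds:
2 → none → 0
18 → 14, 7 → 2
23 → 14, 22, 7 → 3
14 → 7 → 1
22 → 7 → 1
28 → 7 → 1
7 → none → 0
Sum: 0 + 2 + 3 + 1 + 1 + 1 + 0 = 8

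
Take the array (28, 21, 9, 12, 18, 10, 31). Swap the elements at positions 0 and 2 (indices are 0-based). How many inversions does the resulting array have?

8

Positions 0 and 2 hold 28 and 9; after swapping, the array is [9, 21, 28, 12, 18, 10, 31].
Count, for each position, how many later elements it exceeds:
9 → none → 0
21 → 12, 18, 10 → 3
28 → 12, 18, 10 → 3
12 → 10 → 1
18 → 10 → 1
10 → none → 0
31 → none → 0
Sum: 0 + 3 + 3 + 1 + 1 + 0 + 0 = 8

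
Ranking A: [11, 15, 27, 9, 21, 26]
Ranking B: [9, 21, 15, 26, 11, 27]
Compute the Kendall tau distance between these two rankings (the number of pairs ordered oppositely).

9 discordant pairs

Assign each item its position (1..6) in the first ordering, then rewrite the second ordering as that position sequence:
positions: 11→1, 15→2, 27→3, 9→4, 21→5, 26→6
second ordering as positions: [4, 5, 2, 6, 1, 3]
Discordant pairs = inversions in this position sequence.
4: 2, 1, 3 → 3
5: 2, 1, 3 → 3
2: 1 → 1
6: 1, 3 → 2
1: 0
3: 0
Total: 3 + 3 + 1 + 2 + 0 + 0 = 9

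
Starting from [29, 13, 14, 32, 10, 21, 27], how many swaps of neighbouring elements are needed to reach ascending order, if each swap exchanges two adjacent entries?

The minimum number of adjacent swaps to sort an array equals its inversion count, since every such swap removes exactly one inversion.
Count inversions — for each element, later elements that are smaller:
29: 13, 14, 10, 21, 27 → 5
13: 10 → 1
14: 10 → 1
32: 10, 21, 27 → 3
10: none → 0
21: none → 0
27: none → 0
Total inversions: 5 + 1 + 1 + 3 + 0 + 0 + 0 = 10

10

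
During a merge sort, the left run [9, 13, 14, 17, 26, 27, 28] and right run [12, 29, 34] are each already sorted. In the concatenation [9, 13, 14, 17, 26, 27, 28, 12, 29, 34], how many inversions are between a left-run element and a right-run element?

There are 6 split inversions.

Take each right-half value and tally the left-half values above it:
r = 12: 13, 14, 17, 26, 27, 28 → 6
r = 29: none → 0
r = 34: none → 0
Cross-inversions: 6 + 0 + 0 = 6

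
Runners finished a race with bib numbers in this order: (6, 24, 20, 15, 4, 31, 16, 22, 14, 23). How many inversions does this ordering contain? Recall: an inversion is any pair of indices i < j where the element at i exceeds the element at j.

20

For each element, count later entries that are smaller:
6 → 4 → 1
24 → 20, 15, 4, 16, 22, 14, 23 → 7
20 → 15, 4, 16, 14 → 4
15 → 4, 14 → 2
4 → none → 0
31 → 16, 22, 14, 23 → 4
16 → 14 → 1
22 → 14 → 1
14 → none → 0
23 → none → 0
Sum: 1 + 7 + 4 + 2 + 0 + 4 + 1 + 1 + 0 + 0 = 20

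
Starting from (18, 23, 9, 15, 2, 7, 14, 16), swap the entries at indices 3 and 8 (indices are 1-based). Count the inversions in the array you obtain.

There are 22 inversions.

Positions 3 and 8 hold 9 and 16; after swapping, the array is [18, 23, 16, 15, 2, 7, 14, 9].
Element-by-element contributions:
18: 6
23: 6
16: 5
15: 4
2: 0
7: 0
14: 1
9: 0
Sum: 6 + 6 + 5 + 4 + 0 + 0 + 1 + 0 = 22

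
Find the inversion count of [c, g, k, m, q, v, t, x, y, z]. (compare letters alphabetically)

1

Element-by-element contributions:
c: 0
g: 0
k: 0
m: 0
q: 0
v: 1
t: 0
x: 0
y: 0
z: 0
Sum: 0 + 0 + 0 + 0 + 0 + 1 + 0 + 0 + 0 + 0 = 1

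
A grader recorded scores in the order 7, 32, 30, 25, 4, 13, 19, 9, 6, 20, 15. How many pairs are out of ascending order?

Count, for each position, how many later elements it exceeds:
7 → 4, 6 → 2
32 → 30, 25, 4, 13, 19, 9, 6, 20, 15 → 9
30 → 25, 4, 13, 19, 9, 6, 20, 15 → 8
25 → 4, 13, 19, 9, 6, 20, 15 → 7
4 → none → 0
13 → 9, 6 → 2
19 → 9, 6, 15 → 3
9 → 6 → 1
6 → none → 0
20 → 15 → 1
15 → none → 0
Sum: 2 + 9 + 8 + 7 + 0 + 2 + 3 + 1 + 0 + 1 + 0 = 33

33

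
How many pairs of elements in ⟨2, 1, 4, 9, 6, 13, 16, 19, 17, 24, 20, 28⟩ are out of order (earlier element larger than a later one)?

There are 4 out-of-order pairs.

Count, for each position, how many later elements it exceeds:
2 → 1 → 1
1 → none → 0
4 → none → 0
9 → 6 → 1
6 → none → 0
13 → none → 0
16 → none → 0
19 → 17 → 1
17 → none → 0
24 → 20 → 1
20 → none → 0
28 → none → 0
Sum: 1 + 0 + 0 + 1 + 0 + 0 + 0 + 1 + 0 + 1 + 0 + 0 = 4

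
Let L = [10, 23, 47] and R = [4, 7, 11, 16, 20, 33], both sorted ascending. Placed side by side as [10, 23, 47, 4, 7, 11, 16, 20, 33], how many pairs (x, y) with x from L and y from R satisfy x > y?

For each element r of the right run, count left-run elements greater than r:
r = 4: 10, 23, 47 → 3
r = 7: 10, 23, 47 → 3
r = 11: 23, 47 → 2
r = 16: 23, 47 → 2
r = 20: 23, 47 → 2
r = 33: 47 → 1
Cross-inversions: 3 + 3 + 2 + 2 + 2 + 1 = 13

13 cross-inversions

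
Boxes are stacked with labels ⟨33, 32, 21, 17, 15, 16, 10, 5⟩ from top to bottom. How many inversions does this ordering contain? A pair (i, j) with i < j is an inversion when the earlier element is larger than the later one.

For each element, count later entries that are smaller:
33: 7
32: 6
21: 5
17: 4
15: 2
16: 2
10: 1
5: 0
Sum: 7 + 6 + 5 + 4 + 2 + 2 + 1 + 0 = 27

There are 27 inversions.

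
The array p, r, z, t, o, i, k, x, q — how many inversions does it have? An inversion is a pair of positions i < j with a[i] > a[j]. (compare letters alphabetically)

20

For each element, count later entries that are smaller:
p: 3
r: 4
z: 6
t: 4
o: 2
i: 0
k: 0
x: 1
q: 0
Sum: 3 + 4 + 6 + 4 + 2 + 0 + 0 + 1 + 0 = 20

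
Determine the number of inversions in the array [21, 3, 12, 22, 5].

Out-of-order index pairs (0-indexed):
(0,1): 21 > 3
(0,2): 21 > 12
(0,4): 21 > 5
(2,4): 12 > 5
(3,4): 22 > 5
That's 5 pairs.

5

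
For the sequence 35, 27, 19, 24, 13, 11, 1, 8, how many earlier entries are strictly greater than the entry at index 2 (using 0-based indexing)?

The element at index 2 is 19.
Elements before it: 35, 27
Those larger than 19: 35, 27

2 such elements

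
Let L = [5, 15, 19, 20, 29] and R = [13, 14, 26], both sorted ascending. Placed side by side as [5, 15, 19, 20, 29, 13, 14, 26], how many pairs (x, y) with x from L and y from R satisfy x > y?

Take each right-half value and tally the left-half values above it:
r = 13: 15, 19, 20, 29 → 4
r = 14: 15, 19, 20, 29 → 4
r = 26: 29 → 1
Cross-inversions: 4 + 4 + 1 = 9

9 cross-inversions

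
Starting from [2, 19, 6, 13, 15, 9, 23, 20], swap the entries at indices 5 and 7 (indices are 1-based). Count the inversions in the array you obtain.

Positions 5 and 7 hold 15 and 23; after swapping, the array is [2, 19, 6, 13, 23, 9, 15, 20].
Sweep left to right; for each value list the smaller values that follow it:
2 → none → 0
19 → 6, 13, 9, 15 → 4
6 → none → 0
13 → 9 → 1
23 → 9, 15, 20 → 3
9 → none → 0
15 → none → 0
20 → none → 0
Sum: 0 + 4 + 0 + 1 + 3 + 0 + 0 + 0 = 8

8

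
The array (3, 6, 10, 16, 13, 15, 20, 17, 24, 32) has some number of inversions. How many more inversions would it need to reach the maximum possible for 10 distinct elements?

42

Maximum inversions for 10 distinct elements is C(10, 2) = 10·9/2 = 45.
Current inversions — for each element, count later smaller elements:
3: 0
6: 0
10: 0
16: 2
13: 0
15: 0
20: 1
17: 0
24: 0
32: 0
Current total: 0 + 0 + 0 + 2 + 0 + 0 + 1 + 0 + 0 + 0 = 3
Shortfall: 45 − 3 = 42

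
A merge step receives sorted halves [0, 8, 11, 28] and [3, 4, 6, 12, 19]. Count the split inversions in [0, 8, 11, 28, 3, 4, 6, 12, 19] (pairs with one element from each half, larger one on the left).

11

Count, for every r in R, how many entries of L exceed r:
r = 3: 8, 11, 28 → 3
r = 4: 8, 11, 28 → 3
r = 6: 8, 11, 28 → 3
r = 12: 28 → 1
r = 19: 28 → 1
Cross-inversions: 3 + 3 + 3 + 1 + 1 = 11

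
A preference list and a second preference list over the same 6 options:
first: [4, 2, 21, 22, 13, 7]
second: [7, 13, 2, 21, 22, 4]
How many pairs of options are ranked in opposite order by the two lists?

12

Assign each item its position (1..6) in the first ordering, then rewrite the second ordering as that position sequence:
positions: 4→1, 2→2, 21→3, 22→4, 13→5, 7→6
second ordering as positions: [6, 5, 2, 3, 4, 1]
Discordant pairs = inversions in this position sequence.
6: 5, 2, 3, 4, 1 → 5
5: 2, 3, 4, 1 → 4
2: 1 → 1
3: 1 → 1
4: 1 → 1
1: 0
Total: 5 + 4 + 1 + 1 + 1 + 0 = 12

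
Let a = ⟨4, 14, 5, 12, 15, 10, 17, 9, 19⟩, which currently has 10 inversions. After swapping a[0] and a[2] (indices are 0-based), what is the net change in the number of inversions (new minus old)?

+1

Positions 0 and 2 hold 4 and 5; after swapping, the array is [5, 14, 4, 12, 15, 10, 17, 9, 19].
Element-by-element contributions:
5 → 4 → 1
14 → 4, 12, 10, 9 → 4
4 → none → 0
12 → 10, 9 → 2
15 → 10, 9 → 2
10 → 9 → 1
17 → 9 → 1
9 → none → 0
19 → none → 0
Sum: 1 + 4 + 0 + 2 + 2 + 1 + 1 + 0 + 0 = 11
Change: 11 − 10 = +1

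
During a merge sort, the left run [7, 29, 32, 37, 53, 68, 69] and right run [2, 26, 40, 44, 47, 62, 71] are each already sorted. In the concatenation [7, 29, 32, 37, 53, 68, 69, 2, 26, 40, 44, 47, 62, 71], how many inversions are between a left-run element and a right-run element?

There are 24 cross-inversions.

For each element r of the right run, count left-run elements greater than r:
r = 2: 7, 29, 32, 37, 53, 68, 69 → 7
r = 26: 29, 32, 37, 53, 68, 69 → 6
r = 40: 53, 68, 69 → 3
r = 44: 53, 68, 69 → 3
r = 47: 53, 68, 69 → 3
r = 62: 68, 69 → 2
r = 71: none → 0
Cross-inversions: 7 + 6 + 3 + 3 + 3 + 2 + 0 = 24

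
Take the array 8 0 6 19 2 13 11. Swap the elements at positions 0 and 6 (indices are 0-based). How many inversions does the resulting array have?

9

Positions 0 and 6 hold 8 and 11; after swapping, the array is [11, 0, 6, 19, 2, 13, 8].
Sweep left to right; for each value list the smaller values that follow it:
11: 4
0: 0
6: 1
19: 3
2: 0
13: 1
8: 0
Sum: 4 + 0 + 1 + 3 + 0 + 1 + 0 = 9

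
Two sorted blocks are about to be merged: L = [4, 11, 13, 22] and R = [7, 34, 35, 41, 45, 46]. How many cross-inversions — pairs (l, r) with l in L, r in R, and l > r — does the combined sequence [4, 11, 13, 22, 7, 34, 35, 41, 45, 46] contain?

Split inversions: 3

Count, for every r in R, how many entries of L exceed r:
r = 7: 11, 13, 22 → 3
r = 34: none → 0
r = 35: none → 0
r = 41: none → 0
r = 45: none → 0
r = 46: none → 0
Cross-inversions: 3 + 0 + 0 + 0 + 0 + 0 = 3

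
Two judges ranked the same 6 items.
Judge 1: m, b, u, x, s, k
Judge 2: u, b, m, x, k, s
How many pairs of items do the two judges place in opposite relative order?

Assign each item its position (1..6) in the first ordering, then rewrite the second ordering as that position sequence:
positions: m→1, b→2, u→3, x→4, s→5, k→6
second ordering as positions: [3, 2, 1, 4, 6, 5]
Discordant pairs = inversions in this position sequence.
3: 2, 1 → 2
2: 1 → 1
1: 0
4: 0
6: 5 → 1
5: 0
Total: 2 + 1 + 0 + 0 + 1 + 0 = 4

4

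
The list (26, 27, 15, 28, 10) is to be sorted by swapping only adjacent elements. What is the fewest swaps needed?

6

The minimum number of adjacent swaps to sort an array equals its inversion count, since every such swap removes exactly one inversion.
Count inversions — for each element, later elements that are smaller:
26: 15, 10 → 2
27: 15, 10 → 2
15: 10 → 1
28: 10 → 1
10: none → 0
Total inversions: 2 + 2 + 1 + 1 + 0 = 6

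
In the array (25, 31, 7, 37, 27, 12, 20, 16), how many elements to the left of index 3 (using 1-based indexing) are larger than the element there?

2

The element at index 3 is 7.
Elements before it: 25, 31
Those larger than 7: 25, 31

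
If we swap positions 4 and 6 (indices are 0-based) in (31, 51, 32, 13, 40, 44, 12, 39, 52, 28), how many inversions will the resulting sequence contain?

Positions 4 and 6 hold 40 and 12; after swapping, the array is [31, 51, 32, 13, 12, 44, 40, 39, 52, 28].
Sweep left to right; for each value list the smaller values that follow it:
31: 3
51: 7
32: 3
13: 1
12: 0
44: 3
40: 2
39: 1
52: 1
28: 0
Sum: 3 + 7 + 3 + 1 + 0 + 3 + 2 + 1 + 1 + 0 = 21

21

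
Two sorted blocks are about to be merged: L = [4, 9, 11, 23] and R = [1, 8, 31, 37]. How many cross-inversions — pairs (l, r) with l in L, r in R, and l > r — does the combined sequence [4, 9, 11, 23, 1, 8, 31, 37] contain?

7

For each element r of the right run, count left-run elements greater than r:
r = 1: 4, 9, 11, 23 → 4
r = 8: 9, 11, 23 → 3
r = 31: none → 0
r = 37: none → 0
Cross-inversions: 4 + 3 + 0 + 0 = 7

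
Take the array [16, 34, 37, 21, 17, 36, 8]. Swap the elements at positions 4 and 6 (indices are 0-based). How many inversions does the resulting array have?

11

Positions 4 and 6 hold 17 and 8; after swapping, the array is [16, 34, 37, 21, 8, 36, 17].
Count, for each position, how many later elements it exceeds:
16: 1
34: 3
37: 4
21: 2
8: 0
36: 1
17: 0
Sum: 1 + 3 + 4 + 2 + 0 + 1 + 0 = 11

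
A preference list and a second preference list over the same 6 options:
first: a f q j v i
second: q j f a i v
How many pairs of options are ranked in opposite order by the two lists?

6

Assign each item its position (1..6) in the first ordering, then rewrite the second ordering as that position sequence:
positions: a→1, f→2, q→3, j→4, v→5, i→6
second ordering as positions: [3, 4, 2, 1, 6, 5]
Discordant pairs = inversions in this position sequence.
3: 2, 1 → 2
4: 2, 1 → 2
2: 1 → 1
1: 0
6: 5 → 1
5: 0
Total: 2 + 2 + 1 + 0 + 1 + 0 = 6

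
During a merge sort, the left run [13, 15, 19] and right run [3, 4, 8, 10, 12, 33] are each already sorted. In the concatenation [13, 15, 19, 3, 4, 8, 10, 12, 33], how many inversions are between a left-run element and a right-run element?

There are 15 split inversions.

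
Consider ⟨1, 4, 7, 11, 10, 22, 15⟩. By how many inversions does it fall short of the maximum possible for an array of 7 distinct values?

19 inversions short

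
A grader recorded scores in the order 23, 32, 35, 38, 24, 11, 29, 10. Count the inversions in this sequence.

18

For each element, count later entries that are smaller:
23 → 11, 10 → 2
32 → 24, 11, 29, 10 → 4
35 → 24, 11, 29, 10 → 4
38 → 24, 11, 29, 10 → 4
24 → 11, 10 → 2
11 → 10 → 1
29 → 10 → 1
10 → none → 0
Sum: 2 + 4 + 4 + 4 + 2 + 1 + 1 + 0 = 18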